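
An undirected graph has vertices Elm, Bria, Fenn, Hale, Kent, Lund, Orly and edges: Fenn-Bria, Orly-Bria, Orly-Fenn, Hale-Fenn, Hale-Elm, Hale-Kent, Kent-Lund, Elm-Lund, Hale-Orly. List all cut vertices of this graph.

Hale

Removing Hale increases the component count from 1 to 2, so Hale is a cut vertex.
By contrast removing Kent leaves 1 component; it is not a cut vertex. No other vertex is a cut vertex either.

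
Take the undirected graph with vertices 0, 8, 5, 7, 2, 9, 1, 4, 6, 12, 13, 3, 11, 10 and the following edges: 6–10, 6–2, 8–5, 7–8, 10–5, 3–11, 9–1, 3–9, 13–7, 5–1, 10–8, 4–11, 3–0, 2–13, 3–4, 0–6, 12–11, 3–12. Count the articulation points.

1

Removing 3 increases the component count from 1 to 2, so 3 is a cut vertex.
By contrast removing 2 leaves 1 component; it is not a cut vertex. No other vertex is a cut vertex either.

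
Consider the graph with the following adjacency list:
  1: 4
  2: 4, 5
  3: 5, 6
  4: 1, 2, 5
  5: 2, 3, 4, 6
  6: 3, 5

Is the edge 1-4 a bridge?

Removing 1-4 leaves no path between 1 and 4: the component count goes from 1 to 2. So it is a bridge.

Yes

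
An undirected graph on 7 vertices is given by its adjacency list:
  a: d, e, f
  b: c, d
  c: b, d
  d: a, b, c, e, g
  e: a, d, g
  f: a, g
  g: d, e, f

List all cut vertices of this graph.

d

Removing d increases the component count from 1 to 2, so d is a cut vertex.
By contrast removing f leaves 1 component; it is not a cut vertex. No other vertex is a cut vertex either.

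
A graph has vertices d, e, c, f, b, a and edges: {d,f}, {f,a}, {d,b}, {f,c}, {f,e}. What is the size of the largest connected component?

Starting from a we can reach a, b, c, d, e, f. That is one component of size 6.
The largest has 6 vertices.

6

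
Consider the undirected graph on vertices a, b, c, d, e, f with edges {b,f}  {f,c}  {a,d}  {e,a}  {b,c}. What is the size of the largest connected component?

Starting from b we can reach b, c, f. That is one component of size 3.
Starting from a we can reach a, d, e. That is one component of size 3.
The largest has 3 vertices.

3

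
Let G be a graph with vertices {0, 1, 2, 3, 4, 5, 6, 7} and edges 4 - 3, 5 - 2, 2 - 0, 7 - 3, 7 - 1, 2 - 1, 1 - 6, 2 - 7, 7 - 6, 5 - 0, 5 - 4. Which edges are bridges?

The edges on the cycle 2-7-1-2 are not bridges since each lies on that cycle.
Every edge lies on some cycle, so there are no bridges.

none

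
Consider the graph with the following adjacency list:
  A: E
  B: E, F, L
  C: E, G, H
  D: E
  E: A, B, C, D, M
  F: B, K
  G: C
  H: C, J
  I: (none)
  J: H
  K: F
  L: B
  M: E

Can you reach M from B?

Yes

From B we can reach A, B, C, D, E, F, G, H, J, K, L, M, which includes M.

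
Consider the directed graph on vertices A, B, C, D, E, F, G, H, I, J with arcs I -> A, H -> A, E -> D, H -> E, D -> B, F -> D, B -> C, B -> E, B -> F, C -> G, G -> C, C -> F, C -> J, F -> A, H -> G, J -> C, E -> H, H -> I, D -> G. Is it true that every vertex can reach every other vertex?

No

There is no directed path from A to E, so the graph is not strongly connected.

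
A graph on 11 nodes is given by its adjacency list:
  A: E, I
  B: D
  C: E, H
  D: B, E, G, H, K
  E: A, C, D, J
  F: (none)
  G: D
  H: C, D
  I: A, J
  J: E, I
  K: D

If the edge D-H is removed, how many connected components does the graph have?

2

D and H are still connected via D-E-C-H, so the component count stays at 2.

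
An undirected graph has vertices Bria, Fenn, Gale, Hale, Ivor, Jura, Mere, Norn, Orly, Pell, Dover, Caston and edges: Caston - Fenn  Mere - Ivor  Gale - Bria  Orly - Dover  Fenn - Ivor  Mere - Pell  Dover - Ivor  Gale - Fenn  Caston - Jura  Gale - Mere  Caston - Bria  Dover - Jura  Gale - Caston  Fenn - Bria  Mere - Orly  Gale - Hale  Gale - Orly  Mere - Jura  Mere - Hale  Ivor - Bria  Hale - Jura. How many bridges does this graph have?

1

The edges on the cycle Gale-Mere-Orly-Dover-Ivor-Bria-Gale are not bridges since each lies on that cycle.
But removing Mere - Pell disconnects Mere from Pell — this is a bridge.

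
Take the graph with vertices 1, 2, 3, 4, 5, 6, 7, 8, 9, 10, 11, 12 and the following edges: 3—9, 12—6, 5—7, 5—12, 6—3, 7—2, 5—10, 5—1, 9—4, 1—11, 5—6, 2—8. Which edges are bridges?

The edges on the cycle 5-12-6-5 are not bridges since each lies on that cycle.
But removing 7—2 disconnects 7 from 2; removing 9—4 disconnects 9 from 4; removing 5—1 disconnects 5 from 1; removing 5—7 disconnects 5 from 7 — these are bridges.
In total 9 edges are bridges.

1-11, 1-5, 10-5, 2-7, 2-8, 3-6, 3-9, 4-9, 5-7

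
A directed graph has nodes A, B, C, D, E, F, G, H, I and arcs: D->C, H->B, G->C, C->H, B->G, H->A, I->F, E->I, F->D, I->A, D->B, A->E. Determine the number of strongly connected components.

{A, B, C, D, E, F, G, H, I} are all mutually reachable — one SCC of size 9.
That gives 1 strongly connected component.

1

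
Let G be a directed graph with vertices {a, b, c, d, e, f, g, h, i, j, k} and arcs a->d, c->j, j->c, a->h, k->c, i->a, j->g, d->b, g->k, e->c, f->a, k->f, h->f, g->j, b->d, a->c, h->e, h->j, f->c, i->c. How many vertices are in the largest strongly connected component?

{a, c, e, f, g, h, j, k} are all mutually reachable — one SCC of size 8.
{b, d} are all mutually reachable — one SCC of size 2.
{i} is an SCC by itself.
The largest has 8 vertices.

8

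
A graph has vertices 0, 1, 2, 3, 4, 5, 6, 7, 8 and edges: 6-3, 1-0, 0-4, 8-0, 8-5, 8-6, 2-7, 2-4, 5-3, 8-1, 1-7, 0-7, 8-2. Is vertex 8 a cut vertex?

Deleting 8 raises the number of components from 1 to 2, so 8 is a cut vertex.

Yes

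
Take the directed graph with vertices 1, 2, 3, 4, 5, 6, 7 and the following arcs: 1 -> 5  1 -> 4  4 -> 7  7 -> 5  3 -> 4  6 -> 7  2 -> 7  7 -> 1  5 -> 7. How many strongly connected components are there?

{1, 4, 5, 7} are all mutually reachable — one SCC of size 4.
{3} is an SCC by itself.
{6} is an SCC by itself.
{2} is an SCC by itself.
That gives 4 strongly connected components.

4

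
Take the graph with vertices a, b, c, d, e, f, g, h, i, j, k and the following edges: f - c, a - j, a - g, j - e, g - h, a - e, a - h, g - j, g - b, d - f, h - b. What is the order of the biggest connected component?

i is isolated — a component by itself.
k is isolated — a component by itself.
Starting from c we can reach c, d, f. That is one component of size 3.
Starting from a we can reach a, b, e, g, h, j. That is one component of size 6.
The largest has 6 vertices.

6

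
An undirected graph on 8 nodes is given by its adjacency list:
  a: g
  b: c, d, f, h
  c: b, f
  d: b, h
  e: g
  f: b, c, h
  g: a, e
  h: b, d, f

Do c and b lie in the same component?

Yes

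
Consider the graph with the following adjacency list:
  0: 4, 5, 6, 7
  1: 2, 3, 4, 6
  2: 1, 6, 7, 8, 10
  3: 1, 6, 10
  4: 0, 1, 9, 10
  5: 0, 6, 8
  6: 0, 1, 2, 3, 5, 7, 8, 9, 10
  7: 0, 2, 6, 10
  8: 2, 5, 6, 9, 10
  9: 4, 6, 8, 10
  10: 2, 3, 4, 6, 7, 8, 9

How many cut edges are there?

The edges on the cycle 6-2-7-6 are not bridges since each lies on that cycle.
Every edge lies on some cycle, so there are no bridges.

0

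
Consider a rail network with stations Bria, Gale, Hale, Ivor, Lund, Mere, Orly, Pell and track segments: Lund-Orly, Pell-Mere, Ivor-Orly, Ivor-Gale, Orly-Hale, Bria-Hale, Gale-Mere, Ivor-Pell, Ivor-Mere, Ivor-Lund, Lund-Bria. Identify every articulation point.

Removing Ivor increases the component count from 1 to 2, so Ivor is a cut vertex.
By contrast removing Hale leaves 1 component; it is not a cut vertex. No other vertex is a cut vertex either.

Ivor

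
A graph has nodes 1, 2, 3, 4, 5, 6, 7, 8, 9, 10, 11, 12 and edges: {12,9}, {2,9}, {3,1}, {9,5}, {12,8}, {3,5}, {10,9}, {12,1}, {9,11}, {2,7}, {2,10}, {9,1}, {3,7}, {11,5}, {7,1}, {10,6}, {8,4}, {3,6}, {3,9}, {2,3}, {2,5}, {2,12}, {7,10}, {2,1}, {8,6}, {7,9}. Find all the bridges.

4-8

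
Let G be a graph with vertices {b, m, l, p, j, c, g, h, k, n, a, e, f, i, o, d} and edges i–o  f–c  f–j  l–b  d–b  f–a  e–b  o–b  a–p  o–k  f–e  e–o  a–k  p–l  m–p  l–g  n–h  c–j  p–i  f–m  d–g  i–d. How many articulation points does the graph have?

1

Removing f increases the component count from 2 to 3, so f is a cut vertex.
By contrast removing i leaves 2 components; it is not a cut vertex. No other vertex is a cut vertex either.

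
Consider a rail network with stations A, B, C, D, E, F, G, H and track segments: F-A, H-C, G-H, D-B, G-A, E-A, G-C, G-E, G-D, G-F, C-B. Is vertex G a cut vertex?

Yes

Deleting G raises the number of components from 1 to 2, so G is a cut vertex.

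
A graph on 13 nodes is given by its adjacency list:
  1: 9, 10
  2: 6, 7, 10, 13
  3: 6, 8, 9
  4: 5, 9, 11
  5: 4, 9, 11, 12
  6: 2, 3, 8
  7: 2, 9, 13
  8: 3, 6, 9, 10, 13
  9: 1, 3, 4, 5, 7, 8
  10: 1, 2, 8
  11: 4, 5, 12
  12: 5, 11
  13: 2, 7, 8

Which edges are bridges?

The edges on the cycle 5-12-11-5 are not bridges since each lies on that cycle.
Every edge lies on some cycle, so there are no bridges.

none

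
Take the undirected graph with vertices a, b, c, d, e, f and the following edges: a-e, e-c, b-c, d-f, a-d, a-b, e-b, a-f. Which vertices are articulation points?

a

Removing a increases the component count from 1 to 2, so a is a cut vertex.
By contrast removing d leaves 1 component; it is not a cut vertex. No other vertex is a cut vertex either.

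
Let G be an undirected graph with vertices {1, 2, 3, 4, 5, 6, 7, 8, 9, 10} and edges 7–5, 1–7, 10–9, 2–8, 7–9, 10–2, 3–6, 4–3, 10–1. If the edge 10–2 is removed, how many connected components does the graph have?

Before removal there are 2 components.
10–2 is a bridge — removing it separates 10's side from 2's side.
After removal: 3 components.

3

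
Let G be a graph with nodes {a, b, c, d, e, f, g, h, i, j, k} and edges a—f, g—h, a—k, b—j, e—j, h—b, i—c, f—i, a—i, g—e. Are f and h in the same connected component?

No

The component containing f is {a, c, f, i, k}, and h is not in it.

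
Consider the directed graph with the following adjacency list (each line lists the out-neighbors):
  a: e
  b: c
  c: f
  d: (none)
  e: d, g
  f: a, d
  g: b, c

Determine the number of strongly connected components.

2

{a, b, c, e, f, g} are all mutually reachable — one SCC of size 6.
{d} is an SCC by itself.
That gives 2 strongly connected components.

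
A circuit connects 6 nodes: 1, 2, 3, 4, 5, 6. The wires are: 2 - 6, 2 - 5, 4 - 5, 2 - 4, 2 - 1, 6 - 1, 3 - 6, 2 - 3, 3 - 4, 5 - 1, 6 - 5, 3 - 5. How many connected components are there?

Starting from 1 we can reach 1, 2, 3, 4, 5, 6. That is one component of size 6.
Total: 1 component.

1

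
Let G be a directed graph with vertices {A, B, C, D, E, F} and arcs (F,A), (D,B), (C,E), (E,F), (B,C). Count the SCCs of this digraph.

6

{D} is an SCC by itself.
{C} is an SCC by itself.
{A} is an SCC by itself.
{B} is an SCC by itself.
{F} is an SCC by itself.
(and 1 more singleton SCC)
That gives 6 strongly connected components.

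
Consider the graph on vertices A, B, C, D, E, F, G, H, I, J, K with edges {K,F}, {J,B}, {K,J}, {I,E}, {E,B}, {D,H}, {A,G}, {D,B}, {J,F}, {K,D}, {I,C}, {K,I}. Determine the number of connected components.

Starting from A we can reach A, G. That is one component of size 2.
Starting from B we can reach B, C, D, E, F, H, I, J, K. That is one component of size 9.
Total: 2 components.

2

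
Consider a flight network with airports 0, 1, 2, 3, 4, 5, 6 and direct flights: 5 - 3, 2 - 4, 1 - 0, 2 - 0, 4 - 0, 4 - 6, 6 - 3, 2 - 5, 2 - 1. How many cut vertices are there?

0

Removing 2, for instance, still leaves 1 component. No single vertex removal increases the component count — the graph has no articulation points.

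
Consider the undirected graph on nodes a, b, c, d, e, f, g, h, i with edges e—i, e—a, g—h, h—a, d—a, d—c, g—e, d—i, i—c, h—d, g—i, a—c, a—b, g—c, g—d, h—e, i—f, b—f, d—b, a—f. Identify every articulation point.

none

Removing i, for instance, still leaves 1 component. No single vertex removal increases the component count — the graph has no articulation points.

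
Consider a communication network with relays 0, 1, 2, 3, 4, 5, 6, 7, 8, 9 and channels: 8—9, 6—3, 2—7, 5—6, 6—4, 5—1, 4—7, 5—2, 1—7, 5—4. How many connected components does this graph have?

0 is isolated — a component by itself.
Starting from 8 we can reach 8, 9. That is one component of size 2.
Starting from 1 we can reach 1, 2, 3, 4, 5, 6, 7. That is one component of size 7.
Total: 3 components.

3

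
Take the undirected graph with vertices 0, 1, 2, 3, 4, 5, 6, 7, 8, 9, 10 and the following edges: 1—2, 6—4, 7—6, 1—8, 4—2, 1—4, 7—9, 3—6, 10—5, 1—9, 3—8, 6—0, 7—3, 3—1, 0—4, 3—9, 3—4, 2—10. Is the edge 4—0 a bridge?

No

After removing 4—0, the path 4-6-0 still connects them, so the edge is not a bridge.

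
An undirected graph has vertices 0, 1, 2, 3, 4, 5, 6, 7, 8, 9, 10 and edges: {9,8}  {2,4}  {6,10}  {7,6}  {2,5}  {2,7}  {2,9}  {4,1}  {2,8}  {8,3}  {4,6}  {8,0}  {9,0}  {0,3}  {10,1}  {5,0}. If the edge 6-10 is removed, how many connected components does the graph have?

6 and 10 are still connected via 6-4-1-10, so the component count stays at 1.

1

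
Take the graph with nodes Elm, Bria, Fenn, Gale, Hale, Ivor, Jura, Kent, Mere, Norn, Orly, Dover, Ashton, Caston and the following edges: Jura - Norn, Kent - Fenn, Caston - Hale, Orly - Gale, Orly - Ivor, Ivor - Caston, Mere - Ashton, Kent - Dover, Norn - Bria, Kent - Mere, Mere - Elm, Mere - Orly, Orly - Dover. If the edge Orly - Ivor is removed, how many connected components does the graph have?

Before removal there are 2 components.
Orly - Ivor is a bridge — removing it separates Orly's side from Ivor's side.
After removal: 3 components.

3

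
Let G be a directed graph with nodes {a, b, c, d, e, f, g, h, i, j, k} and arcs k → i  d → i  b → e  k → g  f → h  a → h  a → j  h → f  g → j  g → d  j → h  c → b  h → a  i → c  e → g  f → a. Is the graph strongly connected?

There is no directed path from f to b, so the graph is not strongly connected.

No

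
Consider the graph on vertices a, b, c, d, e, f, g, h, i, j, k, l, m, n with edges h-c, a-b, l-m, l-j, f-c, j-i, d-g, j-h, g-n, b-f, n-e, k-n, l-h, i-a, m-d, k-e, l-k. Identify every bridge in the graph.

none

The edges on the cycle l-j-i-a-b-f-c-h-l are not bridges since each lies on that cycle.
Every edge lies on some cycle, so there are no bridges.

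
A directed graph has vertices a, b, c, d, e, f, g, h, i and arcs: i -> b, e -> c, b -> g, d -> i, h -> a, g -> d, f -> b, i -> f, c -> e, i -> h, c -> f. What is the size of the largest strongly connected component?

5

{b, d, f, g, i} are all mutually reachable — one SCC of size 5.
{c, e} are all mutually reachable — one SCC of size 2.
{h} is an SCC by itself.
{a} is an SCC by itself.
The largest has 5 vertices.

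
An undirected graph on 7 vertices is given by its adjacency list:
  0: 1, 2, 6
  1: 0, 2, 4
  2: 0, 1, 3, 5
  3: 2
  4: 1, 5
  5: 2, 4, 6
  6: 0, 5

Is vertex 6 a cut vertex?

Deleting 6 leaves 1 component (was 1) (its neighbors 0, 5 remain connected to each other), so 6 is not a cut vertex.

No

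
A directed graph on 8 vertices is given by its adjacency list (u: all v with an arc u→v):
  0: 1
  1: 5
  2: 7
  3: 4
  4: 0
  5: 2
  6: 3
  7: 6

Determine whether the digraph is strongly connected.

From 4 we can reach every vertex (0, 1, 2, 3, 4, 5, 6, 7), and every vertex can reach 4 (0, 1, 2, 3, 4, 5, 6, 7). So the whole graph is one strongly connected component.

Yes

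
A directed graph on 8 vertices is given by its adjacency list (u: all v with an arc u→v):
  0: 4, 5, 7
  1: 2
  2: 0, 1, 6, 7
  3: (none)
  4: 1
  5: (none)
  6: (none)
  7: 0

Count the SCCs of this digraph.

4

{0, 1, 2, 4, 7} are all mutually reachable — one SCC of size 5.
{6} is an SCC by itself.
{5} is an SCC by itself.
{3} is an SCC by itself.
That gives 4 strongly connected components.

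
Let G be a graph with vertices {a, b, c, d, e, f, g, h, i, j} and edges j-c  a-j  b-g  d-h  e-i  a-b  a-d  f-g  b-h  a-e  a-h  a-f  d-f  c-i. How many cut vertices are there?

Removing a increases the component count from 1 to 2, so a is a cut vertex.
By contrast removing j leaves 1 component; it is not a cut vertex. No other vertex is a cut vertex either.

1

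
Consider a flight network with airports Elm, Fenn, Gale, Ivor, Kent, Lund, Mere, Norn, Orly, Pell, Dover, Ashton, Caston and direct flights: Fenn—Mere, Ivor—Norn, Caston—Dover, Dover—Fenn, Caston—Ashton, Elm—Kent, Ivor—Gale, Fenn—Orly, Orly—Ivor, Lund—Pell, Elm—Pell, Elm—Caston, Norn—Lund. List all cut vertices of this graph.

Removing Elm increases the component count from 1 to 2, so Elm is a cut vertex.
Removing Fenn increases the component count from 1 to 2, so Fenn is a cut vertex.
Removing Ivor increases the component count from 1 to 2, so Ivor is a cut vertex.
Likewise Caston is a cut vertex.
By contrast removing Gale leaves 1 component; it is not a cut vertex. No other vertex is a cut vertex either.

Elm, Fenn, Ivor, Caston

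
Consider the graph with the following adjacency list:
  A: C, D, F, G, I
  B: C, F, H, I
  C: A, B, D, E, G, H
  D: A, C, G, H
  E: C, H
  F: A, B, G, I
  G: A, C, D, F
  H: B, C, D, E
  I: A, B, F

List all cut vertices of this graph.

none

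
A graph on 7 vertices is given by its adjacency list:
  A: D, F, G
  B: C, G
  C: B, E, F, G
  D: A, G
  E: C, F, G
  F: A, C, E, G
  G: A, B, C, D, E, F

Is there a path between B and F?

From B we can reach A, B, C, D, E, F, G, which includes F.

Yes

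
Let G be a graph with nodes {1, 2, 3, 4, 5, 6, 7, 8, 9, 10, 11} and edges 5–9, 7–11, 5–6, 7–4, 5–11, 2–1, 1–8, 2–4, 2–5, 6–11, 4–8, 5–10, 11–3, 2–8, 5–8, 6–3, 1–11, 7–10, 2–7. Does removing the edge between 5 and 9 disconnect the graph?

Removing 5–9 leaves no path between 5 and 9: the component count goes from 1 to 2. So it is a bridge.

Yes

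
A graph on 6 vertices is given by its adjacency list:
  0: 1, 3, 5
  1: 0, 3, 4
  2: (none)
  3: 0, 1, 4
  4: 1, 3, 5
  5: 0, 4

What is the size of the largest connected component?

2 is isolated — a component by itself.
Starting from 0 we can reach 0, 1, 3, 4, 5. That is one component of size 5.
The largest has 5 vertices.

5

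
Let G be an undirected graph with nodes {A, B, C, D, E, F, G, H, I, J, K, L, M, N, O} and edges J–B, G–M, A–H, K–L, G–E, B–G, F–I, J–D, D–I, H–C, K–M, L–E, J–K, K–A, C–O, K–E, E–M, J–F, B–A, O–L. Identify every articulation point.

Removing J increases the component count from 2 to 3, so J is a cut vertex.
By contrast removing D leaves 2 components; it is not a cut vertex. No other vertex is a cut vertex either.

J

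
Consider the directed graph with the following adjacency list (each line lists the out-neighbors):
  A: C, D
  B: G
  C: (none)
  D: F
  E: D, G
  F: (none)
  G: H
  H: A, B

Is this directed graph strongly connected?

No

There is no directed path from H to E, so the graph is not strongly connected.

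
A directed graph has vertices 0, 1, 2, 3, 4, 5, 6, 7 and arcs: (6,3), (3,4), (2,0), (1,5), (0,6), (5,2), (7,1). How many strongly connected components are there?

8

{7} is an SCC by itself.
{1} is an SCC by itself.
{0} is an SCC by itself.
{3} is an SCC by itself.
{5} is an SCC by itself.
(and 3 more singleton SCCs)
That gives 8 strongly connected components.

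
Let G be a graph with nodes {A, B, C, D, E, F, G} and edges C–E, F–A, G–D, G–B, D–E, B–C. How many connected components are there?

2

Starting from A we can reach A, F. That is one component of size 2.
Starting from B we can reach B, C, D, E, G. That is one component of size 5.
Total: 2 components.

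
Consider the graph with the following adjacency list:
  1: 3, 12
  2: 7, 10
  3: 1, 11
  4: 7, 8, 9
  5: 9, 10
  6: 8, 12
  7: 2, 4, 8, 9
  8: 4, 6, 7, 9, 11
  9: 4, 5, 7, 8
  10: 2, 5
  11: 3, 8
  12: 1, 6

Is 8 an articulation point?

Yes

Deleting 8 raises the number of components from 1 to 2, so 8 is a cut vertex.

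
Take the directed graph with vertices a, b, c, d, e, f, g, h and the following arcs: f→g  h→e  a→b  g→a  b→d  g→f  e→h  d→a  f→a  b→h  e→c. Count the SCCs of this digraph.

4

{a, b, d} are all mutually reachable — one SCC of size 3.
{f, g} are all mutually reachable — one SCC of size 2.
{e, h} are all mutually reachable — one SCC of size 2.
{c} is an SCC by itself.
That gives 4 strongly connected components.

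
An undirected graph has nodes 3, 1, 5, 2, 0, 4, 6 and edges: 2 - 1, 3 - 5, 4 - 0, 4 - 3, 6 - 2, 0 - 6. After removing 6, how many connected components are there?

With 6 gone, the remaining components are: {1, 2}; {0, 3, 4, 5}.
That is 2 components.

2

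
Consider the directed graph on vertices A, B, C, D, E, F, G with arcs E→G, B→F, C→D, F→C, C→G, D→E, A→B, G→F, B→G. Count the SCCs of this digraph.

3

{C, D, E, F, G} are all mutually reachable — one SCC of size 5.
{B} is an SCC by itself.
{A} is an SCC by itself.
That gives 3 strongly connected components.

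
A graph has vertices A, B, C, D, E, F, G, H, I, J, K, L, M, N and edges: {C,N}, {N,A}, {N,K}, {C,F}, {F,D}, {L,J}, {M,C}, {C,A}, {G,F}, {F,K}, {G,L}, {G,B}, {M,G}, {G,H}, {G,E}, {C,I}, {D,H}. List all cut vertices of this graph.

C, G, L

Removing C increases the component count from 1 to 2, so C is a cut vertex.
Removing G increases the component count from 1 to 4, so G is a cut vertex.
Removing L increases the component count from 1 to 2, so L is a cut vertex.
By contrast removing D leaves 1 component; it is not a cut vertex. No other vertex is a cut vertex either.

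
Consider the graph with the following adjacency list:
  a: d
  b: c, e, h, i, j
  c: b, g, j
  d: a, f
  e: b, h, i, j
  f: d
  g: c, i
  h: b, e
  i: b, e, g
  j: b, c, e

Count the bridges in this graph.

The edges on the cycle g-c-j-e-h-b-i-g are not bridges since each lies on that cycle.
But removing d-a disconnects d from a; removing d-f disconnects d from f — these are bridges.
That makes 2 bridges.

2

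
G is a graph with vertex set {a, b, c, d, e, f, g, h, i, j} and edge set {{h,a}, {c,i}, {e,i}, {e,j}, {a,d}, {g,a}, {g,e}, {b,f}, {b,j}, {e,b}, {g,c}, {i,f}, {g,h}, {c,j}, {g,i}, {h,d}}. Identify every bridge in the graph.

none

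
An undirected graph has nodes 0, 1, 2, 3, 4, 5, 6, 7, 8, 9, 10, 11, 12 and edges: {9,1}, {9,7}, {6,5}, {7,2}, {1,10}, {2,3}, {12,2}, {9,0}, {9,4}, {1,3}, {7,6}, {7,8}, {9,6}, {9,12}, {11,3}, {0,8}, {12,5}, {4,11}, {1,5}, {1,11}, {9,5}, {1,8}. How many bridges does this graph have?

1

The edges on the cycle 9-12-5-6-7-9 are not bridges since each lies on that cycle.
But removing 10-1 disconnects 10 from 1 — this is a bridge.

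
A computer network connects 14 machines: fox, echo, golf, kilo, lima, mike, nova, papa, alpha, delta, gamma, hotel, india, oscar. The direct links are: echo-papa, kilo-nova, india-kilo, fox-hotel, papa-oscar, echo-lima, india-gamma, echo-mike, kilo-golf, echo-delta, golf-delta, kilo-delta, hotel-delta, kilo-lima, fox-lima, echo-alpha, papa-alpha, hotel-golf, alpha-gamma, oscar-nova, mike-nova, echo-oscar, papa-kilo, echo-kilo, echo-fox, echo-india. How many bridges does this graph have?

The edges on the cycle echo-india-gamma-alpha-papa-echo are not bridges since each lies on that cycle.
Every edge lies on some cycle, so there are no bridges.

0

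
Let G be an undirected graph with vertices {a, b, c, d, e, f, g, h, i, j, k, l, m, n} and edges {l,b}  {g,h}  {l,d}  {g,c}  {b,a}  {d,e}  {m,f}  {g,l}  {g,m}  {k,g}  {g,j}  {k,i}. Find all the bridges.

a-b, b-l, c-g, d-e, d-l, f-m, g-h, g-j, g-k, g-l, g-m, i-k

removing m–g disconnects m from g; removing h–g disconnects h from g; removing m–f disconnects m from f; removing g–c disconnects g from c — these are bridges.
In total 12 edges are bridges.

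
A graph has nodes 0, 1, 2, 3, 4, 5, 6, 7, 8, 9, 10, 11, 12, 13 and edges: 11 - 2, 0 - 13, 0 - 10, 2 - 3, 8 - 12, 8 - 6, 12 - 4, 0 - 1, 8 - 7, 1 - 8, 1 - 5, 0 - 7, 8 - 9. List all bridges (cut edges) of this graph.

0-10, 0-13, 1-5, 11-2, 12-4, 12-8, 2-3, 6-8, 8-9

The edges on the cycle 0-1-8-7-0 are not bridges since each lies on that cycle.
But removing 12 - 8 disconnects 12 from 8; removing 8 - 6 disconnects 8 from 6; removing 11 - 2 disconnects 11 from 2; removing 12 - 4 disconnects 12 from 4 — these are bridges.
In total 9 edges are bridges.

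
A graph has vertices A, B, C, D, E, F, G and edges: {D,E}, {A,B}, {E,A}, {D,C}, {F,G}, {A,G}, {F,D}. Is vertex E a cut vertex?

No

Deleting E leaves 1 component (was 1) (its neighbors A, D remain connected to each other), so E is not a cut vertex.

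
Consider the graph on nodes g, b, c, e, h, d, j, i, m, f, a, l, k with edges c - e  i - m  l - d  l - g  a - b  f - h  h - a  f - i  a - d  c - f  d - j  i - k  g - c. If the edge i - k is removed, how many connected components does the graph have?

2

Before removal there is 1 component.
i - k is a bridge — removing it separates i's side from k's side.
After removal: 2 components.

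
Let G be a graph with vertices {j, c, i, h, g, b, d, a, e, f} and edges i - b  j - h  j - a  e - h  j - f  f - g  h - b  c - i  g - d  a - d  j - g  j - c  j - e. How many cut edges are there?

The edges on the cycle j-f-g-j are not bridges since each lies on that cycle.
Every edge lies on some cycle, so there are no bridges.

0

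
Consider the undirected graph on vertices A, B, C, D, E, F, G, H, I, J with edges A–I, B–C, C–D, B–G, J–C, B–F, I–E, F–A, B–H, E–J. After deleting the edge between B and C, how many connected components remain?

1

B and C are still connected via B-F-A-I-E-J-C, so the component count stays at 1.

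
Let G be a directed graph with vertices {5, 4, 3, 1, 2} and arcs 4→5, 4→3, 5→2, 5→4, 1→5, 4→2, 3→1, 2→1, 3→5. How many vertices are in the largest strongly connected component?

5

{1, 2, 3, 4, 5} are all mutually reachable — one SCC of size 5.
The largest has 5 vertices.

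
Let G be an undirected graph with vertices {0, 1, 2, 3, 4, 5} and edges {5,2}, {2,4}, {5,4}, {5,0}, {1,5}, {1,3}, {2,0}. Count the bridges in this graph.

The edges on the cycle 5-2-0-5 are not bridges since each lies on that cycle.
But removing 1—5 disconnects 1 from 5; removing 1—3 disconnects 1 from 3 — these are bridges.
That makes 2 bridges.

2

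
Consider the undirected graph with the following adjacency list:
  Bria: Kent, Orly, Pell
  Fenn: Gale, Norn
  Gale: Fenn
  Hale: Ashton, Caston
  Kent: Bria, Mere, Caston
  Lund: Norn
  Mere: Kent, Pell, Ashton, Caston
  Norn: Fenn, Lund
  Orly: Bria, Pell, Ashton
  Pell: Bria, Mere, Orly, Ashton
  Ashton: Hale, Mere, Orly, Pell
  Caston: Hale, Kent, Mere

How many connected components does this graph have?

Starting from Fenn we can reach Fenn, Gale, Lund, Norn. That is one component of size 4.
Starting from Bria we can reach Bria, Hale, Kent, Mere, Orly, Pell, Ashton, Caston. That is one component of size 8.
Total: 2 components.

2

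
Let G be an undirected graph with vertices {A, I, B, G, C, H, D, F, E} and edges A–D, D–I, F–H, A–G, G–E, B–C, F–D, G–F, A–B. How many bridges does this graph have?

5

The edges on the cycle A-G-F-D-A are not bridges since each lies on that cycle.
But removing D–I disconnects D from I; removing A–B disconnects A from B; removing G–E disconnects G from E; removing C–B disconnects C from B — these are bridges.
In total 5 edges are bridges.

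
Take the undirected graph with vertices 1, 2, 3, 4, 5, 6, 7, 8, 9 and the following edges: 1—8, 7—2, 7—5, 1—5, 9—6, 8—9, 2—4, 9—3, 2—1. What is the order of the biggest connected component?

9

Starting from 1 we can reach 1, 2, 3, 4, 5, 6, 7, 8, 9. That is one component of size 9.
The largest has 9 vertices.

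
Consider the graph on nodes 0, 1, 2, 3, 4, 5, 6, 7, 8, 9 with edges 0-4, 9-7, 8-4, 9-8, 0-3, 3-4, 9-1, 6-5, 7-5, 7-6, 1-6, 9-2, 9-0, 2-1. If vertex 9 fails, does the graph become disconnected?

Deleting 9 raises the number of components from 1 to 2, so 9 is a cut vertex.

Yes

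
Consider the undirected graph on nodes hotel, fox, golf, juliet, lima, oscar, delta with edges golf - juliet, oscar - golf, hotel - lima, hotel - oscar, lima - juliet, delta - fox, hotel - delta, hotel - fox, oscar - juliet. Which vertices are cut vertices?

hotel

Removing hotel increases the component count from 1 to 2, so hotel is a cut vertex.
By contrast removing golf leaves 1 component; it is not a cut vertex. No other vertex is a cut vertex either.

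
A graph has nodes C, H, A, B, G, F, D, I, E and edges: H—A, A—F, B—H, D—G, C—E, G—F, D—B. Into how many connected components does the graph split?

3

I is isolated — a component by itself.
Starting from C we can reach C, E. That is one component of size 2.
Starting from A we can reach A, B, D, F, G, H. That is one component of size 6.
Total: 3 components.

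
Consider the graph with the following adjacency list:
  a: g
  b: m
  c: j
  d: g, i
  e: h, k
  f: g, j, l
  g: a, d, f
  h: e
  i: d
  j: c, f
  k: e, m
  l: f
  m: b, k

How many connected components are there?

Starting from b we can reach b, e, h, k, m. That is one component of size 5.
Starting from a we can reach a, c, d, f, g, i, j, l. That is one component of size 8.
Total: 2 components.

2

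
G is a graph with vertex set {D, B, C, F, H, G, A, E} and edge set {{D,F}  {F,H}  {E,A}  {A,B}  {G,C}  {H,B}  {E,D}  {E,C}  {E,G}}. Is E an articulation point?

Yes

Deleting E raises the number of components from 1 to 2, so E is a cut vertex.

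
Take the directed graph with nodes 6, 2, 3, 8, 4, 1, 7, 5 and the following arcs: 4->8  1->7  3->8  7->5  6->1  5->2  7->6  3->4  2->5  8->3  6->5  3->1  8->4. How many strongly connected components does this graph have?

{1, 6, 7} are all mutually reachable — one SCC of size 3.
{3, 4, 8} are all mutually reachable — one SCC of size 3.
{2, 5} are all mutually reachable — one SCC of size 2.
That gives 3 strongly connected components.

3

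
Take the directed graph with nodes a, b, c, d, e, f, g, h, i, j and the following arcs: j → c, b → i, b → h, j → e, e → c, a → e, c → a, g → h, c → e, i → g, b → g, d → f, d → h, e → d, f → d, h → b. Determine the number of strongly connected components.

{b, g, h, i} are all mutually reachable — one SCC of size 4.
{a, c, e} are all mutually reachable — one SCC of size 3.
{d, f} are all mutually reachable — one SCC of size 2.
{j} is an SCC by itself.
That gives 4 strongly connected components.

4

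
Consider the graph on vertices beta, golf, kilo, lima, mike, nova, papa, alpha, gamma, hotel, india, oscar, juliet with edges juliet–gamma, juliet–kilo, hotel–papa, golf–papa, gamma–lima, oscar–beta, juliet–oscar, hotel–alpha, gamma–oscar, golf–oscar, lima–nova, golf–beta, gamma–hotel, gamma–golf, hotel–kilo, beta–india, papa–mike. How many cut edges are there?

5

The edges on the cycle gamma-golf-papa-hotel-gamma are not bridges since each lies on that cycle.
But removing lima–nova disconnects lima from nova; removing alpha–hotel disconnects alpha from hotel; removing papa–mike disconnects papa from mike; removing lima–gamma disconnects lima from gamma — these are bridges.
In total 5 edges are bridges.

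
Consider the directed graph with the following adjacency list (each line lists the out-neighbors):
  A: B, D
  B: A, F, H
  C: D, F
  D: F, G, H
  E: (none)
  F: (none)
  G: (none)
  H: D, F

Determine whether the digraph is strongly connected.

No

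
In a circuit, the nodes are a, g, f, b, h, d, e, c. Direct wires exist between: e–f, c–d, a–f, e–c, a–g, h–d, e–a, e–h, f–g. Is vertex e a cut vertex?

Deleting e raises the number of components from 2 to 3, so e is a cut vertex.

Yes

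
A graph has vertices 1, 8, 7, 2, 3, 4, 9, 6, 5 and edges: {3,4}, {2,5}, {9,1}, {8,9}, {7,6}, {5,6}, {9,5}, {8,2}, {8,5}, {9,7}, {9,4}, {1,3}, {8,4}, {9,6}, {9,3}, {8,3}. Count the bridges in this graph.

0

The edges on the cycle 9-1-3-9 are not bridges since each lies on that cycle.
Every edge lies on some cycle, so there are no bridges.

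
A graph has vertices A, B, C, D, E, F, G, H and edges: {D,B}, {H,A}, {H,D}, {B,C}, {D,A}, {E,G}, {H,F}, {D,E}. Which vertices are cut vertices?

B, D, E, H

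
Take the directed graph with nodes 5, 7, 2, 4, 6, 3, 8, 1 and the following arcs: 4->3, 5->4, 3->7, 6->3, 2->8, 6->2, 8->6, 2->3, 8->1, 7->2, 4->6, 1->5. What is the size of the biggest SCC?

8

{1, 2, 3, 4, 5, 6, 7, 8} are all mutually reachable — one SCC of size 8.
The largest has 8 vertices.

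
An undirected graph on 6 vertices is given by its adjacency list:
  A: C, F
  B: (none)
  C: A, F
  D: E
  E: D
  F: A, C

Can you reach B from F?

No

The component containing F is {A, C, F}, and B is not in it.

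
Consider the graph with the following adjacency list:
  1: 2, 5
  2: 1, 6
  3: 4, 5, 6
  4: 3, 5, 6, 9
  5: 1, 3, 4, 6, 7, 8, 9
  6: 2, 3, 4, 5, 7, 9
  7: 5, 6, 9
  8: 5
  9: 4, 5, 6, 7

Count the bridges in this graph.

1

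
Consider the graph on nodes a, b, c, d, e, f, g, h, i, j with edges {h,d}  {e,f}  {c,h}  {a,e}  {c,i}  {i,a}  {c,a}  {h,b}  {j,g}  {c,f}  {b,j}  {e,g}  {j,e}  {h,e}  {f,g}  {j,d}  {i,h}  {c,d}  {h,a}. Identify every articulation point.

Removing b, for instance, still leaves 1 component. No single vertex removal increases the component count — the graph has no articulation points.

none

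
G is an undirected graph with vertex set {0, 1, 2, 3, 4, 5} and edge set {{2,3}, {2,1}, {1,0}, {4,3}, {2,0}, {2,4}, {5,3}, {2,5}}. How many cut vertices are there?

Removing 2 increases the component count from 1 to 2, so 2 is a cut vertex.
By contrast removing 1 leaves 1 component; it is not a cut vertex. No other vertex is a cut vertex either.

1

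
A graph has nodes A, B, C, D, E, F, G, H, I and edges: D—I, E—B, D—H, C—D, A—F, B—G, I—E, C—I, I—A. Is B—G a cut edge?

Removing B—G leaves no path between B and G: the component count goes from 1 to 2. So it is a bridge.

Yes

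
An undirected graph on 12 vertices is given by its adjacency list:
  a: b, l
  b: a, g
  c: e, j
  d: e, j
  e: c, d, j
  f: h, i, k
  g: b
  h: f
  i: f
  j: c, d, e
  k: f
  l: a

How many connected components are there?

3

Starting from c we can reach c, d, e, j. That is one component of size 4.
Starting from a we can reach a, b, g, l. That is one component of size 4.
Starting from f we can reach f, h, i, k. That is one component of size 4.
Total: 3 components.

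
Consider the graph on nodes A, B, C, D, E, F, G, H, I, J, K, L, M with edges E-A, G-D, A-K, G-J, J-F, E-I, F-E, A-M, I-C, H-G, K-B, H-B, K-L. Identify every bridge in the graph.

The edges on the cycle H-G-J-F-E-A-K-B-H are not bridges since each lies on that cycle.
But removing D-G disconnects D from G; removing I-C disconnects I from C; removing M-A disconnects M from A; removing L-K disconnects L from K — these are bridges.
In total 5 edges are bridges.

A-M, C-I, D-G, E-I, K-L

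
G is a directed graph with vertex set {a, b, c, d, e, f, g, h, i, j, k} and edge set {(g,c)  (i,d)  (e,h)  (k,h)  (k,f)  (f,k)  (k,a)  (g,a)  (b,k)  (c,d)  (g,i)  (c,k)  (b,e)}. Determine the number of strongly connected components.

10

{f, k} are all mutually reachable — one SCC of size 2.
{j} is an SCC by itself.
{g} is an SCC by itself.
{h} is an SCC by itself.
{i} is an SCC by itself.
(and 5 more singleton SCCs)
That gives 10 strongly connected components.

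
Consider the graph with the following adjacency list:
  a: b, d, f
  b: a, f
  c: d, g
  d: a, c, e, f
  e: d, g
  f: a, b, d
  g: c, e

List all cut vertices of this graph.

d

Removing d increases the component count from 1 to 2, so d is a cut vertex.
By contrast removing e leaves 1 component; it is not a cut vertex. No other vertex is a cut vertex either.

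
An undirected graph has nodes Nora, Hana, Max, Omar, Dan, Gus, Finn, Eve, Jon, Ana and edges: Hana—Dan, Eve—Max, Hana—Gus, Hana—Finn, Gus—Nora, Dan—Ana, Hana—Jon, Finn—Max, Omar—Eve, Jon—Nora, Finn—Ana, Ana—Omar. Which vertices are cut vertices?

Hana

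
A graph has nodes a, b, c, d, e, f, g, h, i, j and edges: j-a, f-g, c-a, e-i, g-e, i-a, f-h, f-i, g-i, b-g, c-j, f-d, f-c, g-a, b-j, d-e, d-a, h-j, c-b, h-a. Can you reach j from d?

From d we can reach a, b, c, d, e, f, g, h, i, j, which includes j.

Yes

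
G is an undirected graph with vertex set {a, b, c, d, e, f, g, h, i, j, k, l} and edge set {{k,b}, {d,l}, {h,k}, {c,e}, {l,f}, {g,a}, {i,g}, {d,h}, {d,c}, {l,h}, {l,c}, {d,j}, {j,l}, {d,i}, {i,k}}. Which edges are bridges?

The edges on the cycle d-j-l-d are not bridges since each lies on that cycle.
But removing l-f disconnects l from f; removing k-b disconnects k from b; removing g-i disconnects g from i; removing e-c disconnects e from c — these are bridges.
In total 5 edges are bridges.

a-g, b-k, c-e, f-l, g-i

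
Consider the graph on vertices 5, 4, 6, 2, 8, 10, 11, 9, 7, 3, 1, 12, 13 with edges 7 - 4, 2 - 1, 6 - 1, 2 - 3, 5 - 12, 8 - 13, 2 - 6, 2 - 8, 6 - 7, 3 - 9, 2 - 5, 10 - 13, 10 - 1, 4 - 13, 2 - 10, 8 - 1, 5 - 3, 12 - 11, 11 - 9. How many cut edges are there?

0

The edges on the cycle 2-6-7-4-13-10-2 are not bridges since each lies on that cycle.
Every edge lies on some cycle, so there are no bridges.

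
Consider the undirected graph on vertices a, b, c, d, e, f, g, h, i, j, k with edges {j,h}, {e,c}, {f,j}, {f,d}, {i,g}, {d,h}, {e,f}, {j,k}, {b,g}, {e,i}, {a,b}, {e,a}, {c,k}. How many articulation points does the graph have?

Removing e increases the component count from 1 to 2, so e is a cut vertex.
By contrast removing b leaves 1 component; it is not a cut vertex. No other vertex is a cut vertex either.

1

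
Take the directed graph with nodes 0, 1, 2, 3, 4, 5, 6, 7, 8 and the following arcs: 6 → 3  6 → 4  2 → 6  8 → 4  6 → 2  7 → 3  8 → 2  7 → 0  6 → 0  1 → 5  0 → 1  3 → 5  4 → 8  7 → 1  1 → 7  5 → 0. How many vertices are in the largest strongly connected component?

5

{0, 1, 3, 5, 7} are all mutually reachable — one SCC of size 5.
{2, 4, 6, 8} are all mutually reachable — one SCC of size 4.
The largest has 5 vertices.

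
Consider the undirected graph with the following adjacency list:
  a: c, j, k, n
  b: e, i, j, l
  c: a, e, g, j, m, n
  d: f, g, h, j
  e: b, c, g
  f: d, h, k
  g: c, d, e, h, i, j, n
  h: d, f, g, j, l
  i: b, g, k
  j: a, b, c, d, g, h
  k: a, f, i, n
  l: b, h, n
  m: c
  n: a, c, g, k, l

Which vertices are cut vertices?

Removing c increases the component count from 1 to 2, so c is a cut vertex.
By contrast removing n leaves 1 component; it is not a cut vertex. No other vertex is a cut vertex either.

c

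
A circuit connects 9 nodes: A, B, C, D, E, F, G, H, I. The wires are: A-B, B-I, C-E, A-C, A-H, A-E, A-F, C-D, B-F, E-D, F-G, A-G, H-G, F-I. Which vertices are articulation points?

A

Removing A increases the component count from 1 to 2, so A is a cut vertex.
By contrast removing C leaves 1 component; it is not a cut vertex. No other vertex is a cut vertex either.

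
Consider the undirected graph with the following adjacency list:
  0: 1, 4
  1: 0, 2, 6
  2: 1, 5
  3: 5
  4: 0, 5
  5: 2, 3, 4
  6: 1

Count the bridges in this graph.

The edges on the cycle 2-1-0-4-5-2 are not bridges since each lies on that cycle.
But removing 1-6 disconnects 1 from 6; removing 5-3 disconnects 5 from 3 — these are bridges.
That makes 2 bridges.

2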